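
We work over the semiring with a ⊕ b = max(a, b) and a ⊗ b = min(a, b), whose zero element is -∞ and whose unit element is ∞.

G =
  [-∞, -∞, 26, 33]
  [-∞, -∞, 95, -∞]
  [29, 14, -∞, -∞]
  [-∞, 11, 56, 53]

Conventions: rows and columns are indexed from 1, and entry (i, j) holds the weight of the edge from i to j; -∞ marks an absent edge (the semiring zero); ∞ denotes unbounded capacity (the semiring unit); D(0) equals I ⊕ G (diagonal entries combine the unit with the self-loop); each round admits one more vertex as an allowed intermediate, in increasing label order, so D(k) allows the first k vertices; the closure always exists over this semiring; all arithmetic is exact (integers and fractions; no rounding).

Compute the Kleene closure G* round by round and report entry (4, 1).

D(0):
  [∞, -∞, 26, 33]
  [-∞, ∞, 95, -∞]
  [29, 14, ∞, -∞]
  [-∞, 11, 56, ∞]
D(1):
  [∞, -∞, 26, 33]
  [-∞, ∞, 95, -∞]
  [29, 14, ∞, 29]
  [-∞, 11, 56, ∞]
D(2):
  [∞, -∞, 26, 33]
  [-∞, ∞, 95, -∞]
  [29, 14, ∞, 29]
  [-∞, 11, 56, ∞]
D(3):
  [∞, 14, 26, 33]
  [29, ∞, 95, 29]
  [29, 14, ∞, 29]
  [29, 14, 56, ∞]
D(4):
  [∞, 14, 33, 33]
  [29, ∞, 95, 29]
  [29, 14, ∞, 29]
  [29, 14, 56, ∞]
Answer: G*[4][1] = 29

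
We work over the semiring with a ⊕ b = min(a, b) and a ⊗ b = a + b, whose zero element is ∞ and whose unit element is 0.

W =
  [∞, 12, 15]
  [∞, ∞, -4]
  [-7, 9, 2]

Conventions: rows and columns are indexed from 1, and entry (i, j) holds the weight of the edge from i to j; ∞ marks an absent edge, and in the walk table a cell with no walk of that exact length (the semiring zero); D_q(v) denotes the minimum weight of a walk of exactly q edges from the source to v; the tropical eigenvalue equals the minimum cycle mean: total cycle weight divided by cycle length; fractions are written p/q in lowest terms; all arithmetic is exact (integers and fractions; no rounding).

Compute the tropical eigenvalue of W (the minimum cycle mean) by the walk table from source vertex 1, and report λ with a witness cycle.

q=0: [0, ∞, ∞]
q=1: [∞, 12, 15]
q=2: [8, 24, 8]
q=3: [1, 17, 10]
Optimal cycle mean attained by: cycle 1->2->3->1, total 12 + (-4) + (-7), length 3.
Answer: λ = 1/3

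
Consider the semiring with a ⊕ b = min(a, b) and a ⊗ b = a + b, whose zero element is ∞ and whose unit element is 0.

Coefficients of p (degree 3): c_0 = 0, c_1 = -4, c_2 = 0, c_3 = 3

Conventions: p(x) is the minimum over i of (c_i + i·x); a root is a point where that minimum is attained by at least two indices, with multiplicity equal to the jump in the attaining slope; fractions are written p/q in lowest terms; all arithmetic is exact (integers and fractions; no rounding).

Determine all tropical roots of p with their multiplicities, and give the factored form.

hull edge (i=0, c=0) to (i=1, c=-4): slope -4, span 1
hull edge (i=1, c=-4) to (i=3, c=3): slope 7/2, span 2
Factored form: p(x) = 3 ⊗ (x ⊕ (-7/2)) ⊗ (x ⊕ (-7/2)) ⊗ (x ⊕ 4)
Answer: roots = -7/2 (mult 2), 4 (mult 1)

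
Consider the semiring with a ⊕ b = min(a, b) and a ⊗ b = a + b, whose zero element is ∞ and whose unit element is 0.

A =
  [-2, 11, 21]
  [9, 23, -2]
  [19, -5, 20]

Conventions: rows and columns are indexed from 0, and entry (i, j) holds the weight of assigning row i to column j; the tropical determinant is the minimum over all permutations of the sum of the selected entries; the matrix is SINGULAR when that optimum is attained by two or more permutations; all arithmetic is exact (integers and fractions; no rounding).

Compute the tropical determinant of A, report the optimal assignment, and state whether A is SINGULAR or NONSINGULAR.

σ = (0, 1, 2): (-2) + 23 + 20 = 41
σ = (0, 2, 1): (-2) + (-2) + (-5) = -9
σ = (1, 0, 2): 11 + 9 + 20 = 40
σ = (1, 2, 0): 11 + (-2) + 19 = 28
σ = (2, 0, 1): 21 + 9 + (-5) = 25
σ = (2, 1, 0): 21 + 23 + 19 = 63
Optimal value attained by: σ = (0, 2, 1).
Answer: det⊕(A) = -9; verdict: NONSINGULAR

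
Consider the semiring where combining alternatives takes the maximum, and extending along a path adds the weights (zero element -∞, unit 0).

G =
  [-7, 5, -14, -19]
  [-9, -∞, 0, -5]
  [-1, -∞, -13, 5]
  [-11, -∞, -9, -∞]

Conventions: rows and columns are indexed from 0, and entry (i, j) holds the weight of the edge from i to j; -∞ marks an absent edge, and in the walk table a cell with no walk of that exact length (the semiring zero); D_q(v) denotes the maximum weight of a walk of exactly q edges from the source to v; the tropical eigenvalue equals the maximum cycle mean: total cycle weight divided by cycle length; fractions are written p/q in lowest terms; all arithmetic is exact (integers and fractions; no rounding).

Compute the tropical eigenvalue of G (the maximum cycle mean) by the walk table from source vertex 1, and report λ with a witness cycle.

q=0: [-∞, 0, -∞, -∞]
q=1: [-9, -∞, 0, -5]
q=2: [-1, -4, -13, 5]
q=3: [-6, 4, -4, -8]
q=4: [-5, -1, 4, 1]
Optimal cycle mean attained by: cycle 0->1->2->0, total 5 + 0 + (-1), length 3.
Answer: λ = 4/3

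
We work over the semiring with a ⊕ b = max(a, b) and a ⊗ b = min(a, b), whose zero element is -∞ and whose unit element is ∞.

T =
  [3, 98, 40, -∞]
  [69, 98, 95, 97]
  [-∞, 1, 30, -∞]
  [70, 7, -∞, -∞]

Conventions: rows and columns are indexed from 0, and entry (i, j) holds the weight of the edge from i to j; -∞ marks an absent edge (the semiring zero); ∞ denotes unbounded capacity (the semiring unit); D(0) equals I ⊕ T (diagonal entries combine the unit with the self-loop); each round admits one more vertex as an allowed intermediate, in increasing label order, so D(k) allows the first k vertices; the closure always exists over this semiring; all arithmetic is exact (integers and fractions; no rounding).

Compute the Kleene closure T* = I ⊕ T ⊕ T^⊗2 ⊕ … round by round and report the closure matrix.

D(0):
  [∞, 98, 40, -∞]
  [69, ∞, 95, 97]
  [-∞, 1, ∞, -∞]
  [70, 7, -∞, ∞]
D(1):
  [∞, 98, 40, -∞]
  [69, ∞, 95, 97]
  [-∞, 1, ∞, -∞]
  [70, 70, 40, ∞]
D(2):
  [∞, 98, 95, 97]
  [69, ∞, 95, 97]
  [1, 1, ∞, 1]
  [70, 70, 70, ∞]
D(3):
  [∞, 98, 95, 97]
  [69, ∞, 95, 97]
  [1, 1, ∞, 1]
  [70, 70, 70, ∞]
D(4):
  [∞, 98, 95, 97]
  [70, ∞, 95, 97]
  [1, 1, ∞, 1]
  [70, 70, 70, ∞]
Answer: T* = [[∞, 98, 95, 97], [70, ∞, 95, 97], [1, 1, ∞, 1], [70, 70, 70, ∞]]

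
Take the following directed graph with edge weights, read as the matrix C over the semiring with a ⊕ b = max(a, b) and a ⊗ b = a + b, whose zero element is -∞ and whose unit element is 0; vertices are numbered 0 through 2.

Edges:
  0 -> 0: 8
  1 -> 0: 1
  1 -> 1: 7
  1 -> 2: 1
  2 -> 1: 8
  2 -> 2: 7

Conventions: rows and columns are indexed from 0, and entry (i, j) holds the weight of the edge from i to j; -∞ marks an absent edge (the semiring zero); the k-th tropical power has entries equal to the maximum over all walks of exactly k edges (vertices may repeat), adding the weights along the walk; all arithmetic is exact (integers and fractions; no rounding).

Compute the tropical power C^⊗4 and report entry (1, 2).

C^⊗2:
  [16, -∞, -∞]
  [9, 14, 8]
  [9, 15, 14]
C^⊗3:
  [24, -∞, -∞]
  [17, 21, 15]
  [17, 22, 21]
C^⊗4:
  [32, -∞, -∞]
  [25, 28, 22]
  [25, 29, 28]
Key observation: the optimum is the walk 1->1->1->1->2, with weight 7 + 7 + 7 + 1 = 22.
Optimal value attained by: walk 1->1->1->1->2.
Answer: (C^⊗4)[1][2] = 22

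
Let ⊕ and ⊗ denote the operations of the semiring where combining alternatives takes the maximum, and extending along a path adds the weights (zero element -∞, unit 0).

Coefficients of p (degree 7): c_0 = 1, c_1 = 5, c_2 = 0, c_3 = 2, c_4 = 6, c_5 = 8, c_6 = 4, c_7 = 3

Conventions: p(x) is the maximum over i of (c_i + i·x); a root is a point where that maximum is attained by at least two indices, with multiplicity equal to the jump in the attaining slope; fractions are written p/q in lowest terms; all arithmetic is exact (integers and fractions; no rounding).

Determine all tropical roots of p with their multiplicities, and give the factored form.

hull edge (i=0, c=1) to (i=1, c=5): slope 4, span 1
hull edge (i=1, c=5) to (i=5, c=8): slope 3/4, span 4
hull edge (i=5, c=8) to (i=7, c=3): slope -5/2, span 2
Factored form: p(x) = 3 ⊗ (x ⊕ (-4)) ⊗ (x ⊕ (-3/4)) ⊗ (x ⊕ (-3/4)) ⊗ (x ⊕ (-3/4)) ⊗ (x ⊕ (-3/4)) ⊗ (x ⊕ 5/2) ⊗ (x ⊕ 5/2)
Answer: roots = -4 (mult 1), -3/4 (mult 4), 5/2 (mult 2)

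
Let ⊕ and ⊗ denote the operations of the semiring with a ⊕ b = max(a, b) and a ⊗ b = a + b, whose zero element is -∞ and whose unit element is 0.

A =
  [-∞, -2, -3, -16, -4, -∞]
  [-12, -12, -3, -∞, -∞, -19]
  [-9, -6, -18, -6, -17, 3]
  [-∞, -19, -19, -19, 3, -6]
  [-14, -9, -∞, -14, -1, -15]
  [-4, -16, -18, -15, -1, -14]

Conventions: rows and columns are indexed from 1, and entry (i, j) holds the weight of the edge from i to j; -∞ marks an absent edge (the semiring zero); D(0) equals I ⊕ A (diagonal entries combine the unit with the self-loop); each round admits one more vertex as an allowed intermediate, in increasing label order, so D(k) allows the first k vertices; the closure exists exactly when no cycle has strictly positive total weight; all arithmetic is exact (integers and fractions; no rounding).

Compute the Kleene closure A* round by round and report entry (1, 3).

D(0):
  [0, -2, -3, -16, -4, -∞]
  [-12, 0, -3, -∞, -∞, -19]
  [-9, -6, 0, -6, -17, 3]
  [-∞, -19, -19, 0, 3, -6]
  [-14, -9, -∞, -14, 0, -15]
  [-4, -16, -18, -15, -1, 0]
D(1):
  [0, -2, -3, -16, -4, -∞]
  [-12, 0, -3, -28, -16, -19]
  [-9, -6, 0, -6, -13, 3]
  [-∞, -19, -19, 0, 3, -6]
  [-14, -9, -17, -14, 0, -15]
  [-4, -6, -7, -15, -1, 0]
D(2):
  [0, -2, -3, -16, -4, -21]
  [-12, 0, -3, -28, -16, -19]
  [-9, -6, 0, -6, -13, 3]
  [-31, -19, -19, 0, 3, -6]
  [-14, -9, -12, -14, 0, -15]
  [-4, -6, -7, -15, -1, 0]
D(3):
  [0, -2, -3, -9, -4, 0]
  [-12, 0, -3, -9, -16, 0]
  [-9, -6, 0, -6, -13, 3]
  [-28, -19, -19, 0, 3, -6]
  [-14, -9, -12, -14, 0, -9]
  [-4, -6, -7, -13, -1, 0]
D(4):
  [0, -2, -3, -9, -4, 0]
  [-12, 0, -3, -9, -6, 0]
  [-9, -6, 0, -6, -3, 3]
  [-28, -19, -19, 0, 3, -6]
  [-14, -9, -12, -14, 0, -9]
  [-4, -6, -7, -13, -1, 0]
D(5):
  [0, -2, -3, -9, -4, 0]
  [-12, 0, -3, -9, -6, 0]
  [-9, -6, 0, -6, -3, 3]
  [-11, -6, -9, 0, 3, -6]
  [-14, -9, -12, -14, 0, -9]
  [-4, -6, -7, -13, -1, 0]
D(6):
  [0, -2, -3, -9, -1, 0]
  [-4, 0, -3, -9, -1, 0]
  [-1, -3, 0, -6, 2, 3]
  [-10, -6, -9, 0, 3, -6]
  [-13, -9, -12, -14, 0, -9]
  [-4, -6, -7, -13, -1, 0]
Answer: A*[1][3] = -3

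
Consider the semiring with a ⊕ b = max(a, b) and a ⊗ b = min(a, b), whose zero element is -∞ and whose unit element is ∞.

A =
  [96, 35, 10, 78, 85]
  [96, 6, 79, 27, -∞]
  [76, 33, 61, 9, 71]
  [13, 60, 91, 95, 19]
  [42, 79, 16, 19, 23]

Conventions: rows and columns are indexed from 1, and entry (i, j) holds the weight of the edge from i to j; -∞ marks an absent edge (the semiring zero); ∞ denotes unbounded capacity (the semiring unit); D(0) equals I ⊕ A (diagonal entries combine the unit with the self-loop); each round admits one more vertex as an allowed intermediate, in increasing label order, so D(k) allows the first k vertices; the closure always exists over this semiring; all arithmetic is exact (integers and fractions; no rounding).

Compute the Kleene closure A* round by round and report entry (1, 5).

D(0):
  [∞, 35, 10, 78, 85]
  [96, ∞, 79, 27, -∞]
  [76, 33, ∞, 9, 71]
  [13, 60, 91, ∞, 19]
  [42, 79, 16, 19, ∞]
D(1):
  [∞, 35, 10, 78, 85]
  [96, ∞, 79, 78, 85]
  [76, 35, ∞, 76, 76]
  [13, 60, 91, ∞, 19]
  [42, 79, 16, 42, ∞]
D(2):
  [∞, 35, 35, 78, 85]
  [96, ∞, 79, 78, 85]
  [76, 35, ∞, 76, 76]
  [60, 60, 91, ∞, 60]
  [79, 79, 79, 78, ∞]
D(3):
  [∞, 35, 35, 78, 85]
  [96, ∞, 79, 78, 85]
  [76, 35, ∞, 76, 76]
  [76, 60, 91, ∞, 76]
  [79, 79, 79, 78, ∞]
D(4):
  [∞, 60, 78, 78, 85]
  [96, ∞, 79, 78, 85]
  [76, 60, ∞, 76, 76]
  [76, 60, 91, ∞, 76]
  [79, 79, 79, 78, ∞]
D(5):
  [∞, 79, 79, 78, 85]
  [96, ∞, 79, 78, 85]
  [76, 76, ∞, 76, 76]
  [76, 76, 91, ∞, 76]
  [79, 79, 79, 78, ∞]
Answer: A*[1][5] = 85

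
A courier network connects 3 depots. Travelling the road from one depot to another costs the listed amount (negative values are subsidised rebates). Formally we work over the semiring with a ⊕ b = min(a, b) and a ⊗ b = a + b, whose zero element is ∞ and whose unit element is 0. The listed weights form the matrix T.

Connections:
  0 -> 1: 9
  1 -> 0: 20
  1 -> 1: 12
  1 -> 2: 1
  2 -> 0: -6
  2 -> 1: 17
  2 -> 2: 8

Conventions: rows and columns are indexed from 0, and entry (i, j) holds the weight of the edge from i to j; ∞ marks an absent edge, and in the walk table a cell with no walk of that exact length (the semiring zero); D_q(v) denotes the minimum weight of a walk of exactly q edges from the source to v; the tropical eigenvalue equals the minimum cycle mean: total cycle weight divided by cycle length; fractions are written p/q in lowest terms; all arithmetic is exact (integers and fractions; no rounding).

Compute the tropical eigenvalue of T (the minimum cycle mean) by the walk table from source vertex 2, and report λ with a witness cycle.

q=0: [∞, ∞, 0]
q=1: [-6, 17, 8]
q=2: [2, 3, 16]
q=3: [10, 11, 4]
Optimal cycle mean attained by: cycle 0->1->2->0, total 9 + 1 + (-6), length 3.
Answer: λ = 4/3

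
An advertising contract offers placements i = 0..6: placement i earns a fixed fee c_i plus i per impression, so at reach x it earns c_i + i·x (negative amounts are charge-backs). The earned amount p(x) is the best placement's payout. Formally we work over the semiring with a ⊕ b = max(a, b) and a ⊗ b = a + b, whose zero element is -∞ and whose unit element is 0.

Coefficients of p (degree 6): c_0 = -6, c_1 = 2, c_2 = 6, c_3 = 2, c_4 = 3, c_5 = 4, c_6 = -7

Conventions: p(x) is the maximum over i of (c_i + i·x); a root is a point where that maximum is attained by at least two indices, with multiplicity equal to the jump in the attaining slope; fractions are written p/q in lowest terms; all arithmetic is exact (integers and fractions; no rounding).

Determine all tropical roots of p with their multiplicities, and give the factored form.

hull edge (i=0, c=-6) to (i=1, c=2): slope 8, span 1
hull edge (i=1, c=2) to (i=2, c=6): slope 4, span 1
hull edge (i=2, c=6) to (i=5, c=4): slope -2/3, span 3
hull edge (i=5, c=4) to (i=6, c=-7): slope -11, span 1
Factored form: p(x) = -7 ⊗ (x ⊕ (-8)) ⊗ (x ⊕ (-4)) ⊗ (x ⊕ 2/3) ⊗ (x ⊕ 2/3) ⊗ (x ⊕ 2/3) ⊗ (x ⊕ 11)
Answer: roots = -8 (mult 1), -4 (mult 1), 2/3 (mult 3), 11 (mult 1)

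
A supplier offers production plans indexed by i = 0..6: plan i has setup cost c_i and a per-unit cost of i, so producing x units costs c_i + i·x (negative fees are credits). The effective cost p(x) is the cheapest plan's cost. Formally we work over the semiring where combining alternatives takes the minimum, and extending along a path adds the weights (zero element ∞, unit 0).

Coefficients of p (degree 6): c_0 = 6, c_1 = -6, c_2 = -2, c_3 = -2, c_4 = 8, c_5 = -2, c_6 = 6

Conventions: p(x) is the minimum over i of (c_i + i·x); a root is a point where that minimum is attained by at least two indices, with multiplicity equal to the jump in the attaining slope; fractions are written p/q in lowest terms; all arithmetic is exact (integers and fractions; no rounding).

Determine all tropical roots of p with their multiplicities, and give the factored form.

hull edge (i=0, c=6) to (i=1, c=-6): slope -12, span 1
hull edge (i=1, c=-6) to (i=5, c=-2): slope 1, span 4
hull edge (i=5, c=-2) to (i=6, c=6): slope 8, span 1
Factored form: p(x) = 6 ⊗ (x ⊕ (-8)) ⊗ (x ⊕ (-1)) ⊗ (x ⊕ (-1)) ⊗ (x ⊕ (-1)) ⊗ (x ⊕ (-1)) ⊗ (x ⊕ 12)
Answer: roots = -8 (mult 1), -1 (mult 4), 12 (mult 1)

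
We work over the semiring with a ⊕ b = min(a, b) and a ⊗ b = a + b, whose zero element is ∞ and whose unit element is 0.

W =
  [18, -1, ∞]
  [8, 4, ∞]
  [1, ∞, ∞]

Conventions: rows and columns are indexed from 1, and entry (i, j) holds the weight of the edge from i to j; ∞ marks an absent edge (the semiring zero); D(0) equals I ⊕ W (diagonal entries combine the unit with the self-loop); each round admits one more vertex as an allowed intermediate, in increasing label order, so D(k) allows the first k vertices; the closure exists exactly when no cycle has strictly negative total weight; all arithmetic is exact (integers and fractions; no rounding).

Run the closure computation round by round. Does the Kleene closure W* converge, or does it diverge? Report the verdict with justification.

D(0):
  [0, -1, ∞]
  [8, 0, ∞]
  [1, ∞, 0]
D(1):
  [0, -1, ∞]
  [8, 0, ∞]
  [1, 0, 0]
D(2):
  [0, -1, ∞]
  [8, 0, ∞]
  [1, 0, 0]
D(3):
  [0, -1, ∞]
  [8, 0, ∞]
  [1, 0, 0]
Key observation: every diagonal entry stays at the unit through all rounds, so no improving cycle exists.
Answer: CONVERGES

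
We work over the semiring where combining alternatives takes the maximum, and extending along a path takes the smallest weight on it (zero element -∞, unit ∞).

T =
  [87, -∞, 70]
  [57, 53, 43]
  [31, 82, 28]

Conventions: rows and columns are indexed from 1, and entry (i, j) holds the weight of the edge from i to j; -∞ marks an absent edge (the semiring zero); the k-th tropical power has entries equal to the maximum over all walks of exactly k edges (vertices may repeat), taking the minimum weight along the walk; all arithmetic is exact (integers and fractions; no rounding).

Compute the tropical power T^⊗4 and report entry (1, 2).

T^⊗2:
  [87, 70, 70]
  [57, 53, 57]
  [57, 53, 43]
T^⊗3:
  [87, 70, 70]
  [57, 57, 57]
  [57, 53, 57]
T^⊗4:
  [87, 70, 70]
  [57, 57, 57]
  [57, 57, 57]
Key observation: the optimum is the walk 1->1->1->3->2, with weight 87 min 87 min 70 min 82 = 70.
Optimal value attained by: walk 1->1->1->3->2.
Answer: (T^⊗4)[1][2] = 70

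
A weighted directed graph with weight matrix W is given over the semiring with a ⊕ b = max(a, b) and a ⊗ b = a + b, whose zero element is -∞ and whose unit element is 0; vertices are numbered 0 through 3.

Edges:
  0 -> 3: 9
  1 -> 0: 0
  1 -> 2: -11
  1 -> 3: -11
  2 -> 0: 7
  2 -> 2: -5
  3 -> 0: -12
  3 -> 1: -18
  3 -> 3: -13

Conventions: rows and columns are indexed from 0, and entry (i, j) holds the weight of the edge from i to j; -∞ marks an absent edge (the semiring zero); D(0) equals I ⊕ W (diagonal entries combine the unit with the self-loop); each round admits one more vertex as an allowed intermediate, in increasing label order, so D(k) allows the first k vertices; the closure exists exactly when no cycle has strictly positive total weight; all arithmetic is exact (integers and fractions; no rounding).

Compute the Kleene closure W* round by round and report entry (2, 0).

D(0):
  [0, -∞, -∞, 9]
  [0, 0, -11, -11]
  [7, -∞, 0, -∞]
  [-12, -18, -∞, 0]
D(1):
  [0, -∞, -∞, 9]
  [0, 0, -11, 9]
  [7, -∞, 0, 16]
  [-12, -18, -∞, 0]
D(2):
  [0, -∞, -∞, 9]
  [0, 0, -11, 9]
  [7, -∞, 0, 16]
  [-12, -18, -29, 0]
D(3):
  [0, -∞, -∞, 9]
  [0, 0, -11, 9]
  [7, -∞, 0, 16]
  [-12, -18, -29, 0]
D(4):
  [0, -9, -20, 9]
  [0, 0, -11, 9]
  [7, -2, 0, 16]
  [-12, -18, -29, 0]
Answer: W*[2][0] = 7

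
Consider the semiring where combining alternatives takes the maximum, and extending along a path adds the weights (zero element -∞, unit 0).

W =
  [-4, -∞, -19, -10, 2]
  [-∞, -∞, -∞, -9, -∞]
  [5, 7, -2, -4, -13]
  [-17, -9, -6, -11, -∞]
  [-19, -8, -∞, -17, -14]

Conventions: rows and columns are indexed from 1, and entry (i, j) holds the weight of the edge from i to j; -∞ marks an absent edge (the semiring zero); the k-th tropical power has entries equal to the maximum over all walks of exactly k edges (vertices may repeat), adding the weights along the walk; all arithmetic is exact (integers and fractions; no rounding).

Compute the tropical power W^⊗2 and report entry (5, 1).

W^⊗2:
  [-8, -6, -16, -14, -2]
  [-26, -18, -15, -20, -∞]
  [3, 5, -4, -2, 7]
  [-1, 1, -8, -10, -15]
  [-23, -22, -23, -17, -17]
Key observation: the optimum is the walk 5->1->1, with weight (-19) + (-4) = -23.
Optimal value attained by: walk 5->1->1.
Answer: (W^⊗2)[5][1] = -23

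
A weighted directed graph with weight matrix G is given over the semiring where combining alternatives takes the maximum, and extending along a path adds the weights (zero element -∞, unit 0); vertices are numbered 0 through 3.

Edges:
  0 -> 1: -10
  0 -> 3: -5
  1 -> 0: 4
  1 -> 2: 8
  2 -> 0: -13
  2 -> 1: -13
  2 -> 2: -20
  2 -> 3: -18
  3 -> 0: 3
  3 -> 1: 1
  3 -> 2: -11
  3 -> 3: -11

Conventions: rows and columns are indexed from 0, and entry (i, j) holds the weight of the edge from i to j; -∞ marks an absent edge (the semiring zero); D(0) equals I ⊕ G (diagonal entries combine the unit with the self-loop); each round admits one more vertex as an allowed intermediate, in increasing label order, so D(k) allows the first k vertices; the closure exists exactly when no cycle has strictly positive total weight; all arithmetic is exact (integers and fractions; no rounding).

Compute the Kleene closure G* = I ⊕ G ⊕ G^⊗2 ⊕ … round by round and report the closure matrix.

D(0):
  [0, -10, -∞, -5]
  [4, 0, 8, -∞]
  [-13, -13, 0, -18]
  [3, 1, -11, 0]
D(1):
  [0, -10, -∞, -5]
  [4, 0, 8, -1]
  [-13, -13, 0, -18]
  [3, 1, -11, 0]
D(2):
  [0, -10, -2, -5]
  [4, 0, 8, -1]
  [-9, -13, 0, -14]
  [5, 1, 9, 0]
D(3):
  [0, -10, -2, -5]
  [4, 0, 8, -1]
  [-9, -13, 0, -14]
  [5, 1, 9, 0]
D(4):
  [0, -4, 4, -5]
  [4, 0, 8, -1]
  [-9, -13, 0, -14]
  [5, 1, 9, 0]
Answer: G* = [[0, -4, 4, -5], [4, 0, 8, -1], [-9, -13, 0, -14], [5, 1, 9, 0]]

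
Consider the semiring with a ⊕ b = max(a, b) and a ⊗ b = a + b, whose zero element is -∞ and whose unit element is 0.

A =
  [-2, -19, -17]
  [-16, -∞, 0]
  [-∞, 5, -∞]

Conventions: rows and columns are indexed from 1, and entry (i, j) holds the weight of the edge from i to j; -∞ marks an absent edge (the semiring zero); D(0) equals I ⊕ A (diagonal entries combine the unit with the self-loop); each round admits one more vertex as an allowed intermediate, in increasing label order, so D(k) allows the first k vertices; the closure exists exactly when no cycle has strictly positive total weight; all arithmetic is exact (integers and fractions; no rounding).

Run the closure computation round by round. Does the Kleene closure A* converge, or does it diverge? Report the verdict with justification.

D(0):
  [0, -19, -17]
  [-16, 0, 0]
  [-∞, 5, 0]
D(1):
  [0, -19, -17]
  [-16, 0, 0]
  [-∞, 5, 0]
Detection: at round 2, diagonal entry (3, 3) turns strictly positive.
Key observation: the cycle 3->2->3 has total weight 5 + 0, which is strictly positive.
Answer: DIVERGES — positive cycle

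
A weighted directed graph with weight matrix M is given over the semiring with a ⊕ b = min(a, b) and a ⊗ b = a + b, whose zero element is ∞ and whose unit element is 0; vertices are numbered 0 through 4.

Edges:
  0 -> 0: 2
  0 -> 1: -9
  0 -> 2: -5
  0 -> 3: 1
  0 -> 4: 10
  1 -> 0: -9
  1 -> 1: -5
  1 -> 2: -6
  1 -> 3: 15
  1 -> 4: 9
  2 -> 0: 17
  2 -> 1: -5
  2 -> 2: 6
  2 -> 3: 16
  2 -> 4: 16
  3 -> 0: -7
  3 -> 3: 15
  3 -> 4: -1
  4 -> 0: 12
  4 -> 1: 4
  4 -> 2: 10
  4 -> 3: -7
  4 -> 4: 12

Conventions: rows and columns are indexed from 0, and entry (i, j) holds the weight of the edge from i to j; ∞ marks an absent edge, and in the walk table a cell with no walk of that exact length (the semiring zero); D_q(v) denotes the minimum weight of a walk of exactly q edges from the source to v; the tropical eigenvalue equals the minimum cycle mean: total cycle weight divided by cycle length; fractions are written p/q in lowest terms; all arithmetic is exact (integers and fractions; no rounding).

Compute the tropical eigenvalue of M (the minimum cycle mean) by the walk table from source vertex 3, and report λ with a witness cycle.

q=0: [∞, ∞, ∞, 0, ∞]
q=1: [-7, ∞, ∞, 15, -1]
q=2: [-5, -16, -12, -8, 3]
q=3: [-25, -21, -22, -4, -9]
q=4: [-30, -34, -30, -24, -15]
q=5: [-43, -39, -40, -29, -25]
Optimal cycle mean attained by: cycle 0->1->0, total (-9) + (-9), length 2.
Answer: λ = -9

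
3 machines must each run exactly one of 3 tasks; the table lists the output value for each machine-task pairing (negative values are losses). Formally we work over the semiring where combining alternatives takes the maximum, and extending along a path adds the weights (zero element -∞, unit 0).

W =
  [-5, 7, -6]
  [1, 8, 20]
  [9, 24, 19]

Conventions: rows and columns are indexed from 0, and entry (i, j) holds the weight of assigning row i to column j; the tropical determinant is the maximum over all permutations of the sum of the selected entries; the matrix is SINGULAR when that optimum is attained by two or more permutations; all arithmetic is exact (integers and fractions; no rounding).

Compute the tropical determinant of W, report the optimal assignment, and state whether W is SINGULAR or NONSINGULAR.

σ = (0, 1, 2): (-5) + 8 + 19 = 22
σ = (0, 2, 1): (-5) + 20 + 24 = 39
σ = (1, 0, 2): 7 + 1 + 19 = 27
σ = (1, 2, 0): 7 + 20 + 9 = 36
σ = (2, 0, 1): (-6) + 1 + 24 = 19
σ = (2, 1, 0): (-6) + 8 + 9 = 11
Optimal value attained by: σ = (0, 2, 1).
Answer: det⊕(W) = 39; verdict: NONSINGULAR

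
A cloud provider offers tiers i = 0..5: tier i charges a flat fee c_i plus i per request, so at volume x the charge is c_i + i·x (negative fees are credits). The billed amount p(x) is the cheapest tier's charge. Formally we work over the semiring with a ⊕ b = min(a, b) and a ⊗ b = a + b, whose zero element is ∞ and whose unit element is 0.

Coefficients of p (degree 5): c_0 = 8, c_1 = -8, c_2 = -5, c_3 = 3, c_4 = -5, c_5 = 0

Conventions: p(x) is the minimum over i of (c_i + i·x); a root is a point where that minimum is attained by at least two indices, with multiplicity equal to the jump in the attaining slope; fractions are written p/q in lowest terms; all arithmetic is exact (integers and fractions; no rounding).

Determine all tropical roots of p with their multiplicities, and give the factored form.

hull edge (i=0, c=8) to (i=1, c=-8): slope -16, span 1
hull edge (i=1, c=-8) to (i=4, c=-5): slope 1, span 3
hull edge (i=4, c=-5) to (i=5, c=0): slope 5, span 1
Factored form: p(x) = 0 ⊗ (x ⊕ (-5)) ⊗ (x ⊕ (-1)) ⊗ (x ⊕ (-1)) ⊗ (x ⊕ (-1)) ⊗ (x ⊕ 16)
Answer: roots = -5 (mult 1), -1 (mult 3), 16 (mult 1)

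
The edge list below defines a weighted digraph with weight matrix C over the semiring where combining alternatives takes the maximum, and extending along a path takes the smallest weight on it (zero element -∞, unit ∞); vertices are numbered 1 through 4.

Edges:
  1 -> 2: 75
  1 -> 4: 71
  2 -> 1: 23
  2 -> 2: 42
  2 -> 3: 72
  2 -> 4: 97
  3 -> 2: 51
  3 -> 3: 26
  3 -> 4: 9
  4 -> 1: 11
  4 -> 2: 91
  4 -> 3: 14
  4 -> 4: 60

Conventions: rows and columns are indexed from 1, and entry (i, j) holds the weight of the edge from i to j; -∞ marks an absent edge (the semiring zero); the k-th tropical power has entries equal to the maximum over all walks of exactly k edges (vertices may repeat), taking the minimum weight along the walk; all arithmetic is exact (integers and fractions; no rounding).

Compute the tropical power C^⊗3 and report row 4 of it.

C^⊗2:
  [23, 71, 72, 75]
  [23, 91, 42, 60]
  [23, 42, 51, 51]
  [23, 60, 72, 91]
C^⊗3:
  [23, 75, 71, 71]
  [23, 60, 72, 91]
  [23, 51, 42, 51]
  [23, 91, 60, 60]
Answer: row 4 of C^⊗3 = [23, 91, 60, 60]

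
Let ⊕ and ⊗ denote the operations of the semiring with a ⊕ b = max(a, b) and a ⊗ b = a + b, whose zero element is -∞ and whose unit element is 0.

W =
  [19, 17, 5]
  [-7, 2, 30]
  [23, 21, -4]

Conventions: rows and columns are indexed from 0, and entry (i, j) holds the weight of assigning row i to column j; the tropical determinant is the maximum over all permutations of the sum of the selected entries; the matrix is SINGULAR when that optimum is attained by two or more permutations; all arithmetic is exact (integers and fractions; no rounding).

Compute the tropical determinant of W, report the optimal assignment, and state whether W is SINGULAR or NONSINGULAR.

σ = (0, 1, 2): 19 + 2 + (-4) = 17
σ = (0, 2, 1): 19 + 30 + 21 = 70
σ = (1, 0, 2): 17 + (-7) + (-4) = 6
σ = (1, 2, 0): 17 + 30 + 23 = 70
σ = (2, 0, 1): 5 + (-7) + 21 = 19
σ = (2, 1, 0): 5 + 2 + 23 = 30
Optimal value attained by: σ = (0, 2, 1).
Answer: det⊕(W) = 70; verdict: SINGULAR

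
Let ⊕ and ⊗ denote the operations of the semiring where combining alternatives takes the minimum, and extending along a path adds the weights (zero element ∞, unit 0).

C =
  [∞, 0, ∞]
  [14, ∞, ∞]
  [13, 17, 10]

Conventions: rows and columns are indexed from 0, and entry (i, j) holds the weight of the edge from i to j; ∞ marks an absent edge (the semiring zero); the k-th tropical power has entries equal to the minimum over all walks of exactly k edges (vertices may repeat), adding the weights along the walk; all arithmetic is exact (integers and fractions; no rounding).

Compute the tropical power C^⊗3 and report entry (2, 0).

C^⊗2:
  [14, ∞, ∞]
  [∞, 14, ∞]
  [23, 13, 20]
C^⊗3:
  [∞, 14, ∞]
  [28, ∞, ∞]
  [27, 23, 30]
Key observation: the optimum is the walk 2->0->1->0, with weight 13 + 0 + 14 = 27.
Optimal value attained by: walk 2->0->1->0.
Answer: (C^⊗3)[2][0] = 27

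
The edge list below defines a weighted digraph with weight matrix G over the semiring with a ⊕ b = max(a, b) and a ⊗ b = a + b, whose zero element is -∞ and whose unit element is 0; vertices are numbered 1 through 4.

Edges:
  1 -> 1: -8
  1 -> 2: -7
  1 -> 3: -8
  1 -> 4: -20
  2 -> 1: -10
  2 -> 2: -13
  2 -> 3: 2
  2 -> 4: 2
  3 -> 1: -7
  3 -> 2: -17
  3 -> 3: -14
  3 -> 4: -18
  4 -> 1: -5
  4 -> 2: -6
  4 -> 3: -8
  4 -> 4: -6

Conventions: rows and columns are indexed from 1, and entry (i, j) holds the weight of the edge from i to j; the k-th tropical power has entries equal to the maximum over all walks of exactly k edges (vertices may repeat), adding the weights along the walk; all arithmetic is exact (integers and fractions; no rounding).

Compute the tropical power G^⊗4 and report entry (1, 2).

G^⊗2:
  [-15, -15, -5, -5]
  [-3, -4, -6, -4]
  [-15, -14, -15, -15]
  [-11, -12, -4, -4]
G^⊗3:
  [-10, -11, -13, -11]
  [-9, -10, -2, -2]
  [-20, -21, -12, -12]
  [-9, -10, -10, -10]
G^⊗4:
  [-16, -17, -9, -9]
  [-7, -8, -8, -8]
  [-17, -18, -19, -18]
  [-15, -16, -8, -8]
Key observation: the optimum is the walk 1->2->4->1->2, with weight (-7) + 2 + (-5) + (-7) = -17.
Optimal value attained by: walk 1->2->4->1->2.
Answer: (G^⊗4)[1][2] = -17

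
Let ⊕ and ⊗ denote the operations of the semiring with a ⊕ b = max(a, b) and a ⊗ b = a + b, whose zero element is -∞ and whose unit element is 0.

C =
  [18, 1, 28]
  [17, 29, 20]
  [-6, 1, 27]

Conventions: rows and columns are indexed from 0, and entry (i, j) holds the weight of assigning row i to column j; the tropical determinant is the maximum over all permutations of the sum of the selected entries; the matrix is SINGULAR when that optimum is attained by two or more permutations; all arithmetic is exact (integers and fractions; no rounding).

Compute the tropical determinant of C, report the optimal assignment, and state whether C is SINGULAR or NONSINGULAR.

σ = (0, 1, 2): 18 + 29 + 27 = 74
σ = (0, 2, 1): 18 + 20 + 1 = 39
σ = (1, 0, 2): 1 + 17 + 27 = 45
σ = (1, 2, 0): 1 + 20 + (-6) = 15
σ = (2, 0, 1): 28 + 17 + 1 = 46
σ = (2, 1, 0): 28 + 29 + (-6) = 51
Optimal value attained by: σ = (0, 1, 2).
Answer: det⊕(C) = 74; verdict: NONSINGULAR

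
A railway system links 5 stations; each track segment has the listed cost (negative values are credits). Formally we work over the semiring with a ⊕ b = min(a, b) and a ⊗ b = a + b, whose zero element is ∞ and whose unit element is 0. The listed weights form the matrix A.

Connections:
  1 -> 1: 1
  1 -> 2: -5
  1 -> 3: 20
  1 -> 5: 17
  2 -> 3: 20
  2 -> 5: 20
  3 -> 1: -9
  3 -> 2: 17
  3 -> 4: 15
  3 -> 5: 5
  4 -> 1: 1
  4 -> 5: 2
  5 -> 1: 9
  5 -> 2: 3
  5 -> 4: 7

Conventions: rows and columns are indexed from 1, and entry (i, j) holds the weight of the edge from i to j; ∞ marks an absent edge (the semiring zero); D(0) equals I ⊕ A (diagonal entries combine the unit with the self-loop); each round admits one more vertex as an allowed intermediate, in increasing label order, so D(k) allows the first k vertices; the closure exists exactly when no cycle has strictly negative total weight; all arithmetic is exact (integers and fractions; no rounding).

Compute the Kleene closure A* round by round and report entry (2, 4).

D(0):
  [0, -5, 20, ∞, 17]
  [∞, 0, 20, ∞, 20]
  [-9, 17, 0, 15, 5]
  [1, ∞, ∞, 0, 2]
  [9, 3, ∞, 7, 0]
D(1):
  [0, -5, 20, ∞, 17]
  [∞, 0, 20, ∞, 20]
  [-9, -14, 0, 15, 5]
  [1, -4, 21, 0, 2]
  [9, 3, 29, 7, 0]
D(2):
  [0, -5, 15, ∞, 15]
  [∞, 0, 20, ∞, 20]
  [-9, -14, 0, 15, 5]
  [1, -4, 16, 0, 2]
  [9, 3, 23, 7, 0]
D(3):
  [0, -5, 15, 30, 15]
  [11, 0, 20, 35, 20]
  [-9, -14, 0, 15, 5]
  [1, -4, 16, 0, 2]
  [9, 3, 23, 7, 0]
D(4):
  [0, -5, 15, 30, 15]
  [11, 0, 20, 35, 20]
  [-9, -14, 0, 15, 5]
  [1, -4, 16, 0, 2]
  [8, 3, 23, 7, 0]
D(5):
  [0, -5, 15, 22, 15]
  [11, 0, 20, 27, 20]
  [-9, -14, 0, 12, 5]
  [1, -4, 16, 0, 2]
  [8, 3, 23, 7, 0]
Answer: A*[2][4] = 27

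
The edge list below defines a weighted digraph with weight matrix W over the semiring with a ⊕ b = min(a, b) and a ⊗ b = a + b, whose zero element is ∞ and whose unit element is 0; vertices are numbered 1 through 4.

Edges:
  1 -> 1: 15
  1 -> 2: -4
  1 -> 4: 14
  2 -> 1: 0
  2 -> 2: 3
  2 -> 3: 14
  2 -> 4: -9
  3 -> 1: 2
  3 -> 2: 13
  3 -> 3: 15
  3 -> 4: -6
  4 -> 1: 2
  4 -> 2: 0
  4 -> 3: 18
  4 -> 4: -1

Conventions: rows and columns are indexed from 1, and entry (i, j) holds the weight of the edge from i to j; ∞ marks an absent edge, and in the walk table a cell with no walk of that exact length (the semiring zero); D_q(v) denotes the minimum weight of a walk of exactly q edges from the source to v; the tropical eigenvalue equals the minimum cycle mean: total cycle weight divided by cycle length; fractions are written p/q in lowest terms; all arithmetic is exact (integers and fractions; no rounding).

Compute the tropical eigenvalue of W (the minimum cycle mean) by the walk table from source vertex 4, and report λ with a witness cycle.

q=0: [∞, ∞, ∞, 0]
q=1: [2, 0, 18, -1]
q=2: [0, -2, 14, -9]
q=3: [-7, -9, 9, -11]
q=4: [-9, -11, 5, -18]
Optimal cycle mean attained by: cycle 2->4->2, total (-9) + 0, length 2.
Answer: λ = -9/2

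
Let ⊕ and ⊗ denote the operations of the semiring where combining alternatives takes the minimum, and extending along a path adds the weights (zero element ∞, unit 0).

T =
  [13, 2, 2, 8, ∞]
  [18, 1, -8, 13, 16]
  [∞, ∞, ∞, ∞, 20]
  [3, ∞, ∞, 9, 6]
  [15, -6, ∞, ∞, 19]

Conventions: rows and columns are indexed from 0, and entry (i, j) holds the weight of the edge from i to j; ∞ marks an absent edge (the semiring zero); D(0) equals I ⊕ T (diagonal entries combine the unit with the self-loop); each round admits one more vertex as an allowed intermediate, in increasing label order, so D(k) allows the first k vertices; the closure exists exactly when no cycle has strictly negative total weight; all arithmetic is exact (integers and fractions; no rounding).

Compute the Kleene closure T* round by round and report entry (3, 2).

D(0):
  [0, 2, 2, 8, ∞]
  [18, 0, -8, 13, 16]
  [∞, ∞, 0, ∞, 20]
  [3, ∞, ∞, 0, 6]
  [15, -6, ∞, ∞, 0]
D(1):
  [0, 2, 2, 8, ∞]
  [18, 0, -8, 13, 16]
  [∞, ∞, 0, ∞, 20]
  [3, 5, 5, 0, 6]
  [15, -6, 17, 23, 0]
D(2):
  [0, 2, -6, 8, 18]
  [18, 0, -8, 13, 16]
  [∞, ∞, 0, ∞, 20]
  [3, 5, -3, 0, 6]
  [12, -6, -14, 7, 0]
D(3):
  [0, 2, -6, 8, 14]
  [18, 0, -8, 13, 12]
  [∞, ∞, 0, ∞, 20]
  [3, 5, -3, 0, 6]
  [12, -6, -14, 7, 0]
D(4):
  [0, 2, -6, 8, 14]
  [16, 0, -8, 13, 12]
  [∞, ∞, 0, ∞, 20]
  [3, 5, -3, 0, 6]
  [10, -6, -14, 7, 0]
D(5):
  [0, 2, -6, 8, 14]
  [16, 0, -8, 13, 12]
  [30, 14, 0, 27, 20]
  [3, 0, -8, 0, 6]
  [10, -6, -14, 7, 0]
Answer: T*[3][2] = -8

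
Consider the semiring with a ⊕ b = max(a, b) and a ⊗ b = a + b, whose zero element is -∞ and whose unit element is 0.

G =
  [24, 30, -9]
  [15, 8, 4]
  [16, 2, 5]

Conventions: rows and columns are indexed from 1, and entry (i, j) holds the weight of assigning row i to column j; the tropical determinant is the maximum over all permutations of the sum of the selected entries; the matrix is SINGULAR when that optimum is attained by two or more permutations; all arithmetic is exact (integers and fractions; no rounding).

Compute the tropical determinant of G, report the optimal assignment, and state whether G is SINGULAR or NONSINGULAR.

σ = (1, 2, 3): 24 + 8 + 5 = 37
σ = (1, 3, 2): 24 + 4 + 2 = 30
σ = (2, 1, 3): 30 + 15 + 5 = 50
σ = (2, 3, 1): 30 + 4 + 16 = 50
σ = (3, 1, 2): (-9) + 15 + 2 = 8
σ = (3, 2, 1): (-9) + 8 + 16 = 15
Optimal value attained by: σ = (2, 1, 3).
Answer: det⊕(G) = 50; verdict: SINGULAR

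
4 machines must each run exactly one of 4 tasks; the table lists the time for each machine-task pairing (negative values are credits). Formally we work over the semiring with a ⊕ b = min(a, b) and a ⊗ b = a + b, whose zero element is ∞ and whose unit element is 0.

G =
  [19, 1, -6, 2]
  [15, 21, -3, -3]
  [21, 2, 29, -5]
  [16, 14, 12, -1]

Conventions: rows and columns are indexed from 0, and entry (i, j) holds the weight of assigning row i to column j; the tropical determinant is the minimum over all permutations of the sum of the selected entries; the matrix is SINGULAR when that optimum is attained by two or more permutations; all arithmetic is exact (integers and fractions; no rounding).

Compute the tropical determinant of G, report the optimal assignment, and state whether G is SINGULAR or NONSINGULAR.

σ = (0, 1, 2, 3): 19 + 21 + 29 + (-1) = 68
σ = (0, 1, 3, 2): 19 + 21 + (-5) + 12 = 47
σ = (0, 2, 1, 3): 19 + (-3) + 2 + (-1) = 17
σ = (0, 2, 3, 1): 19 + (-3) + (-5) + 14 = 25
σ = (0, 3, 1, 2): 19 + (-3) + 2 + 12 = 30
σ = (0, 3, 2, 1): 19 + (-3) + 29 + 14 = 59
σ = (1, 0, 2, 3): 1 + 15 + 29 + (-1) = 44
σ = (1, 0, 3, 2): 1 + 15 + (-5) + 12 = 23
σ = (1, 2, 0, 3): 1 + (-3) + 21 + (-1) = 18
σ = (1, 2, 3, 0): 1 + (-3) + (-5) + 16 = 9
σ = (1, 3, 0, 2): 1 + (-3) + 21 + 12 = 31
σ = (1, 3, 2, 0): 1 + (-3) + 29 + 16 = 43
σ = (2, 0, 1, 3): (-6) + 15 + 2 + (-1) = 10
σ = (2, 0, 3, 1): (-6) + 15 + (-5) + 14 = 18
σ = (2, 1, 0, 3): (-6) + 21 + 21 + (-1) = 35
σ = (2, 1, 3, 0): (-6) + 21 + (-5) + 16 = 26
σ = (2, 3, 0, 1): (-6) + (-3) + 21 + 14 = 26
σ = (2, 3, 1, 0): (-6) + (-3) + 2 + 16 = 9
σ = (3, 0, 1, 2): 2 + 15 + 2 + 12 = 31
σ = (3, 0, 2, 1): 2 + 15 + 29 + 14 = 60
σ = (3, 1, 0, 2): 2 + 21 + 21 + 12 = 56
σ = (3, 1, 2, 0): 2 + 21 + 29 + 16 = 68
σ = (3, 2, 0, 1): 2 + (-3) + 21 + 14 = 34
σ = (3, 2, 1, 0): 2 + (-3) + 2 + 16 = 17
Optimal value attained by: σ = (1, 2, 3, 0).
Answer: det⊕(G) = 9; verdict: SINGULAR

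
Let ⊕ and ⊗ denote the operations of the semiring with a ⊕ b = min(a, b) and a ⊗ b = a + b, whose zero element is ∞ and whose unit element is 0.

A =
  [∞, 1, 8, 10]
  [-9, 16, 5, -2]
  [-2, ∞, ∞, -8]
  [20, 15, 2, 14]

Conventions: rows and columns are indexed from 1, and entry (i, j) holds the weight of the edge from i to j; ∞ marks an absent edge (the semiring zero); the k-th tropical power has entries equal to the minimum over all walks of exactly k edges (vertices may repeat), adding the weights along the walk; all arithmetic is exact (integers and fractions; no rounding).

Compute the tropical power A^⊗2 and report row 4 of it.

A^⊗2:
  [-8, 17, 6, -1]
  [3, -8, -1, -3]
  [12, -1, -6, 6]
  [0, 21, 16, -6]
Answer: row 4 of A^⊗2 = [0, 21, 16, -6]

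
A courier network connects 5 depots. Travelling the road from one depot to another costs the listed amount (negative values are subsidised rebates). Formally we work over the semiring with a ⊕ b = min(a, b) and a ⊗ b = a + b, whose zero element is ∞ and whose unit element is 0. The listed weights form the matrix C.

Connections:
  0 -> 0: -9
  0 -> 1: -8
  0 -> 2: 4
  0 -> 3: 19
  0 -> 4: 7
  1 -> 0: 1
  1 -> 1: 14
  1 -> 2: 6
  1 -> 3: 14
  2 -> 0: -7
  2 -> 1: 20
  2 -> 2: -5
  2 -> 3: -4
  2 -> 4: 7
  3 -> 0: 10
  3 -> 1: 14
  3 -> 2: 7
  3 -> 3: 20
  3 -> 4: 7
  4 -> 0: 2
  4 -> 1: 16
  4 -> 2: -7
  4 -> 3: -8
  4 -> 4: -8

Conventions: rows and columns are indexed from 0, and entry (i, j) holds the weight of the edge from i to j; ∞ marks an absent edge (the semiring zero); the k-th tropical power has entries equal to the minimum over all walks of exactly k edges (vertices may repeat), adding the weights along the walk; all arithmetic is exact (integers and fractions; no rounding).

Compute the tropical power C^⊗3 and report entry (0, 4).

C^⊗2:
  [-18, -17, -5, -1, -2]
  [-8, -7, 1, 2, 8]
  [-16, -15, -10, -9, -1]
  [0, 2, 0, -1, -1]
  [-14, -6, -15, -16, -16]
C^⊗3:
  [-27, -26, -14, -10, -11]
  [-17, -16, -4, -3, -1]
  [-25, -24, -15, -14, -9]
  [-9, -8, -8, -9, -9]
  [-23, -22, -23, -24, -24]
Key observation: the optimum is the walk 0->0->0->4, with weight (-9) + (-9) + 7 = -11.
Optimal value attained by: walk 0->0->0->4.
Answer: (C^⊗3)[0][4] = -11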